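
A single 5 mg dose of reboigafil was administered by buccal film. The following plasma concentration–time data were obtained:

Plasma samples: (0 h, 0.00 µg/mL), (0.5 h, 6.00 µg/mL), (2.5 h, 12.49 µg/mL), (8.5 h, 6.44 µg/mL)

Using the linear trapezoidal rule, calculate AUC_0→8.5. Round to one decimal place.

Trapezoidal AUC_0→8.5:
  [0→0.5]: (0.00+6.00)/2 × 0.5 = 1.5
  [0.5→2.5]: (6.00+12.49)/2 × 2 = 18.49
  [2.5→8.5]: (12.49+6.44)/2 × 6 = 56.79
  Sum = 76.78 µg/mL·h

AUC = 76.8 µg/mL·h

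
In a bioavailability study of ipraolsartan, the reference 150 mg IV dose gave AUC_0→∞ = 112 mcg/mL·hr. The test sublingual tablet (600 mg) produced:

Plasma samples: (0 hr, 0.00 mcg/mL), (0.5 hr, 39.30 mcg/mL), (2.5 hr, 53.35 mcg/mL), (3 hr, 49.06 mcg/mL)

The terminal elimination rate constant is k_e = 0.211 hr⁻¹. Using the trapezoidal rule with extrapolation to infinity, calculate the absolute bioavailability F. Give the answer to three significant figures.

Trapezoidal AUC_0→3 (sublingual tablet):
  [0→0.5]: (0.00+39.30)/2 × 0.5 = 9.825
  [0.5→2.5]: (39.30+53.35)/2 × 2 = 92.65
  [2.5→3]: (53.35+49.06)/2 × 0.5 = 25.6025
  Sum = 128.0775 mcg/mL·hr
Tail: C_last/k_e = 49.06/0.211 = 232.512
AUC_0→∞ (sublingual tablet) = 128.0775 + 232.512 = 360.5895 mcg/mL·hr
F = (AUC_ev/D_ev)/(AUC_iv/D_iv) = (360.5895/600)/(112/150) = 0.6009825/0.746667 = 0.8049

F = 0.805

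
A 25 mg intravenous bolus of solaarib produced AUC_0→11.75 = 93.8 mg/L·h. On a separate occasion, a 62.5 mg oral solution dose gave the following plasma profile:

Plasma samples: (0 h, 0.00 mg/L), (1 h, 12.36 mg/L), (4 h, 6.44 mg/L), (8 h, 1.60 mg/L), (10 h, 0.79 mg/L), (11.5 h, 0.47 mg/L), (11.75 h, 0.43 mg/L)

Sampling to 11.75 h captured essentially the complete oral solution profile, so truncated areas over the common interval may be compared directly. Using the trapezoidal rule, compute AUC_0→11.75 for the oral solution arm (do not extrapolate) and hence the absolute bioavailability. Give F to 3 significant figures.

F = 0.230

Trapezoidal AUC_0→11.75 (oral solution):
  [0→1]: (0.00+12.36)/2 × 1 = 6.18
  [1→4]: (12.36+6.44)/2 × 3 = 28.2
  [4→8]: (6.44+1.60)/2 × 4 = 16.08
  [8→10]: (1.60+0.79)/2 × 2 = 2.39
  [10→11.5]: (0.79+0.47)/2 × 1.5 = 0.945
  [11.5→11.75]: (0.47+0.43)/2 × 0.25 = 0.1125
  Sum = 53.9075 mg/L·h
F = (AUC_ev/D_ev)/(AUC_iv/D_iv) = (53.9075/62.5)/(93.8/25) = 0.86252/3.752 = 0.2299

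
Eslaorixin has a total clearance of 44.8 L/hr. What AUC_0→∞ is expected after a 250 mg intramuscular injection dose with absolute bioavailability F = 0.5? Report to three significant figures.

AUC_0→∞ = F × Dose / CL
        = 0.5 × 250 / 44.8 = 2.79018 mg/L·hr

AUC = 2.79 mg/L·hr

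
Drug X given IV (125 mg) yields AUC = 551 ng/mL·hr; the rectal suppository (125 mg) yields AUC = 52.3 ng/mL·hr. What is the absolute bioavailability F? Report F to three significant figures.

F = 0.0949

F = (AUC_ev / D_ev) / (AUC_iv / D_iv)
  = (52.3/125) / (551/125)
  = 0.4184 / 4.408 = 0.0949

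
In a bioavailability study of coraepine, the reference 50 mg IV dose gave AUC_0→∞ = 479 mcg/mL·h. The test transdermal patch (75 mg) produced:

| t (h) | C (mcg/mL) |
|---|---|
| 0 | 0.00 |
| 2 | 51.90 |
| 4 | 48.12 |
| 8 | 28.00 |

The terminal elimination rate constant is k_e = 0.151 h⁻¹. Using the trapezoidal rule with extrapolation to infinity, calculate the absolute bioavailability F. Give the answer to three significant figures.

F = 0.681

Trapezoidal AUC_0→8 (transdermal patch):
  [0→2]: (0.00+51.90)/2 × 2 = 51.9
  [2→4]: (51.90+48.12)/2 × 2 = 100.02
  [4→8]: (48.12+28.00)/2 × 4 = 152.24
  Sum = 304.16 mcg/mL·h
Tail: C_last/k_e = 28.00/0.151 = 185.430
AUC_0→∞ (transdermal patch) = 304.16 + 185.430 = 489.59 mcg/mL·h
F = (AUC_ev/D_ev)/(AUC_iv/D_iv) = (489.59/75)/(479/50) = 6.52787/9.58 = 0.6814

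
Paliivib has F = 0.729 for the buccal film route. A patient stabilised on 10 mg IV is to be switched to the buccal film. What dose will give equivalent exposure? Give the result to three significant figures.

D_buccal = 13.7 mg

For equal systemic exposure: F × D_ev = D_iv
D_ev = D_iv / F = 10 / 0.729 = 13.7174 mg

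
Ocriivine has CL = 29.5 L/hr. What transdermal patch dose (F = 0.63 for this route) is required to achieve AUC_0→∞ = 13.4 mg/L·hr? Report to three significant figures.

Dose = CL × AUC_0→∞ / F
     = 29.5 × 13.4 / 0.63 = 627.46 mg

Dose = 627 mg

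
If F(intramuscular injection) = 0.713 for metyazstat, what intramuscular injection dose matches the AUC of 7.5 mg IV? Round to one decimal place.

D_intramuscular = 10.5 mg

For equal systemic exposure: F × D_ev = D_iv
D_ev = D_iv / F = 7.5 / 0.713 = 10.5189 mg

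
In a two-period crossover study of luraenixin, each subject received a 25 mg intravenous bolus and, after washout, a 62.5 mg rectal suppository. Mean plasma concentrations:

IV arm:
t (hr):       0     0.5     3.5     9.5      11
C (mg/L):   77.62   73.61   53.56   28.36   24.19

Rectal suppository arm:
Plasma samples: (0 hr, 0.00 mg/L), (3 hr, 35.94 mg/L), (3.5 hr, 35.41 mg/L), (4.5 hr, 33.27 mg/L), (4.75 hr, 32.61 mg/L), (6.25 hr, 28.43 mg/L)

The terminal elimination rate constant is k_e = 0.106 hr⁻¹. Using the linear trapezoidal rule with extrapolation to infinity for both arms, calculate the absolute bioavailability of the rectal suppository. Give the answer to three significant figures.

Trapezoidal AUC_0→11 (IV):
  [0→0.5]: (77.62+73.61)/2 × 0.5 = 37.8075
  [0.5→3.5]: (73.61+53.56)/2 × 3 = 190.755
  [3.5→9.5]: (53.56+28.36)/2 × 6 = 245.76
  [9.5→11]: (28.36+24.19)/2 × 1.5 = 39.4125
  Sum = 513.735 mg/L·hr
IV tail: 24.19/0.106 = 228.208; AUC_iv,0→∞ = 513.735 + 228.208 = 741.943 mg/L·hr
Trapezoidal AUC_0→6.25 (rectal suppository):
  [0→3]: (0.00+35.94)/2 × 3 = 53.91
  [3→3.5]: (35.94+35.41)/2 × 0.5 = 17.8375
  [3.5→4.5]: (35.41+33.27)/2 × 1 = 34.34
  [4.5→4.75]: (33.27+32.61)/2 × 0.25 = 8.235
  [4.75→6.25]: (32.61+28.43)/2 × 1.5 = 45.78
  Sum = 160.1025 mg/L·hr
rectal suppository tail: 28.43/0.106 = 268.208; AUC_ev,0→∞ = 160.1025 + 268.208 = 428.3105 mg/L·hr
F = (AUC_ev/D_ev)/(AUC_iv/D_iv) = (428.3105/62.5)/(741.943/25) = 6.852968/29.67772 = 0.2309

F = 0.231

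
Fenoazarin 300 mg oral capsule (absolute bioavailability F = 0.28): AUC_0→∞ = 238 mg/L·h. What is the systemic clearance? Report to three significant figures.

CL = F × Dose / AUC_0→∞
   = 0.28 × 300 / 238 = 0.352941 L/h

CL = 0.353 L/h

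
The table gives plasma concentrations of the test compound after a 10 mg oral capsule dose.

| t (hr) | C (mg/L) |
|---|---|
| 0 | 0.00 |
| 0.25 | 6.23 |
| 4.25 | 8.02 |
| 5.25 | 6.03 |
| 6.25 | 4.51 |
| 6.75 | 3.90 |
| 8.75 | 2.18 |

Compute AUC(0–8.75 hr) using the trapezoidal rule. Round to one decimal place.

AUC = 49.8 mg/L·hr

Trapezoidal AUC_0→8.75:
  [0→0.25]: (0.00+6.23)/2 × 0.25 = 0.77875
  [0.25→4.25]: (6.23+8.02)/2 × 4 = 28.5
  [4.25→5.25]: (8.02+6.03)/2 × 1 = 7.025
  [5.25→6.25]: (6.03+4.51)/2 × 1 = 5.27
  [6.25→6.75]: (4.51+3.90)/2 × 0.5 = 2.1025
  [6.75→8.75]: (3.90+2.18)/2 × 2 = 6.08
  Sum = 49.75625 mg/L·hr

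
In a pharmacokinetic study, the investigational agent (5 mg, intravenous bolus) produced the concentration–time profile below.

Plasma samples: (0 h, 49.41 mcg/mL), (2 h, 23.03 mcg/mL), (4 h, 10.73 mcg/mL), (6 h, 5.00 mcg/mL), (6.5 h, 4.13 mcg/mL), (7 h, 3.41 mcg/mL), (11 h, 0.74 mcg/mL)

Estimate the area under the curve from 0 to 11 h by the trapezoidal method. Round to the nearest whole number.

Trapezoidal AUC_0→11:
  [0→2]: (49.41+23.03)/2 × 2 = 72.44
  [2→4]: (23.03+10.73)/2 × 2 = 33.76
  [4→6]: (10.73+5.00)/2 × 2 = 15.73
  [6→6.5]: (5.00+4.13)/2 × 0.5 = 2.2825
  [6.5→7]: (4.13+3.41)/2 × 0.5 = 1.885
  [7→11]: (3.41+0.74)/2 × 4 = 8.3
  Sum = 134.3975 mcg/mL·h

AUC = 134 mcg/mL·h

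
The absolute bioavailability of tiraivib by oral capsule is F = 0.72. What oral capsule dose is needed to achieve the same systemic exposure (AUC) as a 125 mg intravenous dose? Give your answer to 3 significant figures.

For equal systemic exposure: F × D_ev = D_iv
D_ev = D_iv / F = 125 / 0.72 = 173.611 mg

D_oral = 174 mg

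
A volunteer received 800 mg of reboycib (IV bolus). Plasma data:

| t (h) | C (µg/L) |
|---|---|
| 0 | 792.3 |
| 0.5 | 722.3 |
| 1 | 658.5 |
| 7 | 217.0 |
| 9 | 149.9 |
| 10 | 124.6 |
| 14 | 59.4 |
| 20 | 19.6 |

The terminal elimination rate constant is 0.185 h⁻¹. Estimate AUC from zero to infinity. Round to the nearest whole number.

AUC = 4565 µg/L·h

Trapezoidal AUC_0→20:
  [0→0.5]: (792.3+722.3)/2 × 0.5 = 378.65
  [0.5→1]: (722.3+658.5)/2 × 0.5 = 345.2
  [1→7]: (658.5+217.0)/2 × 6 = 2626.5
  [7→9]: (217.0+149.9)/2 × 2 = 366.9
  [9→10]: (149.9+124.6)/2 × 1 = 137.25
  [10→14]: (124.6+59.4)/2 × 4 = 368.0
  [14→20]: (59.4+19.6)/2 × 6 = 237.0
  Sum = 4459.5 µg/L·h
Extrapolated tail: C_last / k_e = 19.6 / 0.185 = 105.946
AUC_0→∞ = 4459.5 + 105.946 = 4565.446 µg/L·h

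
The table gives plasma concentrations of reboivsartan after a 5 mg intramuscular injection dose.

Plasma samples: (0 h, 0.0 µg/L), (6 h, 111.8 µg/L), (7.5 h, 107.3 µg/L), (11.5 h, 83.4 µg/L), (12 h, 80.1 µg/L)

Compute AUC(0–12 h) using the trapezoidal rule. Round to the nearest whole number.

AUC = 922 µg/L·h

Trapezoidal AUC_0→12:
  [0→6]: (0.0+111.8)/2 × 6 = 335.4
  [6→7.5]: (111.8+107.3)/2 × 1.5 = 164.325
  [7.5→11.5]: (107.3+83.4)/2 × 4 = 381.4
  [11.5→12]: (83.4+80.1)/2 × 0.5 = 40.875
  Sum = 922.0 µg/L·h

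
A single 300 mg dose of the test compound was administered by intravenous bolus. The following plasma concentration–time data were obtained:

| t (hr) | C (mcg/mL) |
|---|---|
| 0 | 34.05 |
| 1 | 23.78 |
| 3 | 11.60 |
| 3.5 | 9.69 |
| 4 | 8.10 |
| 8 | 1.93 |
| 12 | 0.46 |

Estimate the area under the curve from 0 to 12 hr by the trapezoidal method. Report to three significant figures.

AUC = 98.9 mcg/mL·hr

Trapezoidal AUC_0→12:
  [0→1]: (34.05+23.78)/2 × 1 = 28.915
  [1→3]: (23.78+11.60)/2 × 2 = 35.38
  [3→3.5]: (11.60+9.69)/2 × 0.5 = 5.3225
  [3.5→4]: (9.69+8.10)/2 × 0.5 = 4.4475
  [4→8]: (8.10+1.93)/2 × 4 = 20.06
  [8→12]: (1.93+0.46)/2 × 4 = 4.78
  Sum = 98.905 mcg/mL·hr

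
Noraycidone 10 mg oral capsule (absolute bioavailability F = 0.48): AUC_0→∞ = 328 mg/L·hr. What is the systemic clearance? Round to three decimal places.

CL = F × Dose / AUC_0→∞
   = 0.48 × 10 / 328 = 0.0146341 L/hr

CL = 0.015 L/hr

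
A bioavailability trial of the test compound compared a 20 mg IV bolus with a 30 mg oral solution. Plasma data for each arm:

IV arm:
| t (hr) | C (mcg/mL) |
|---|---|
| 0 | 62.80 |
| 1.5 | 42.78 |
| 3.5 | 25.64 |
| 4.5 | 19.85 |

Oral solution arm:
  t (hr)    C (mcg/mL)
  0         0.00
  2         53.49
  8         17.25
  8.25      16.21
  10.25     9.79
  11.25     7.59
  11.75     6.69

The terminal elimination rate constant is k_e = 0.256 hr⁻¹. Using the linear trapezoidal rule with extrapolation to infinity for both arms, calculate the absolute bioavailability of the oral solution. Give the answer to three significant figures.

Trapezoidal AUC_0→4.5 (IV):
  [0→1.5]: (62.80+42.78)/2 × 1.5 = 79.185
  [1.5→3.5]: (42.78+25.64)/2 × 2 = 68.42
  [3.5→4.5]: (25.64+19.85)/2 × 1 = 22.745
  Sum = 170.35 mcg/mL·hr
IV tail: 19.85/0.256 = 77.539; AUC_iv,0→∞ = 170.35 + 77.539 = 247.889 mcg/mL·hr
Trapezoidal AUC_0→11.75 (oral solution):
  [0→2]: (0.00+53.49)/2 × 2 = 53.49
  [2→8]: (53.49+17.25)/2 × 6 = 212.22
  [8→8.25]: (17.25+16.21)/2 × 0.25 = 4.1825
  [8.25→10.25]: (16.21+9.79)/2 × 2 = 26.0
  [10.25→11.25]: (9.79+7.59)/2 × 1 = 8.69
  [11.25→11.75]: (7.59+6.69)/2 × 0.5 = 3.57
  Sum = 308.1525 mcg/mL·hr
oral solution tail: 6.69/0.256 = 26.133; AUC_ev,0→∞ = 308.1525 + 26.133 = 334.2855 mcg/mL·hr
F = (AUC_ev/D_ev)/(AUC_iv/D_iv) = (334.2855/30)/(247.889/20) = 11.14285/12.39445 = 0.8990

F = 0.899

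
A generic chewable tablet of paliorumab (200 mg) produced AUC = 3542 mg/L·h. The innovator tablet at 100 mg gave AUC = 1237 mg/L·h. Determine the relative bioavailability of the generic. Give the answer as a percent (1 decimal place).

F_rel = (AUC_test/D_test) / (AUC_ref/D_ref)
      = (3542/200) / (1237/100)
      = 17.71 / 12.37 = 1.4317 = 143.17%

F_rel = 143.2%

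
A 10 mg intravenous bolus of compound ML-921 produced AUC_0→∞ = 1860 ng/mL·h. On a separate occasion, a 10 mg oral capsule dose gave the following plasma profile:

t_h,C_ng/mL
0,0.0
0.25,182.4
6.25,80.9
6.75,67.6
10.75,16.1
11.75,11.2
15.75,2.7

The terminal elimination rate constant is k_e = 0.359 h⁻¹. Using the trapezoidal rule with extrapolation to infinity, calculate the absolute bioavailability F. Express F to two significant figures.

F = 0.57

Trapezoidal AUC_0→15.75 (oral capsule):
  [0→0.25]: (0.0+182.4)/2 × 0.25 = 22.8
  [0.25→6.25]: (182.4+80.9)/2 × 6 = 789.9
  [6.25→6.75]: (80.9+67.6)/2 × 0.5 = 37.125
  [6.75→10.75]: (67.6+16.1)/2 × 4 = 167.4
  [10.75→11.75]: (16.1+11.2)/2 × 1 = 13.65
  [11.75→15.75]: (11.2+2.7)/2 × 4 = 27.8
  Sum = 1058.675 ng/mL·h
Tail: C_last/k_e = 2.7/0.359 = 7.521
AUC_0→∞ (oral capsule) = 1058.675 + 7.521 = 1066.196 ng/mL·h
F = (AUC_ev/D_ev)/(AUC_iv/D_iv) = (1066.196/10)/(1860/10) = 106.6196/186 = 0.5732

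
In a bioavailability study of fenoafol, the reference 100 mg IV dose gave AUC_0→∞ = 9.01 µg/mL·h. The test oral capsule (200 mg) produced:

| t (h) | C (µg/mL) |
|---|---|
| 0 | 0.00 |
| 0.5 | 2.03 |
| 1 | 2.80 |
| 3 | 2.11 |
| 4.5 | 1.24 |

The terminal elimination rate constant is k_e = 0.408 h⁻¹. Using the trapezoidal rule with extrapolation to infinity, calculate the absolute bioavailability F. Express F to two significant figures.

F = 0.68

Trapezoidal AUC_0→4.5 (oral capsule):
  [0→0.5]: (0.00+2.03)/2 × 0.5 = 0.5075
  [0.5→1]: (2.03+2.80)/2 × 0.5 = 1.2075
  [1→3]: (2.80+2.11)/2 × 2 = 4.91
  [3→4.5]: (2.11+1.24)/2 × 1.5 = 2.5125
  Sum = 9.1375 µg/mL·h
Tail: C_last/k_e = 1.24/0.408 = 3.039
AUC_0→∞ (oral capsule) = 9.1375 + 3.039 = 12.1765 µg/mL·h
F = (AUC_ev/D_ev)/(AUC_iv/D_iv) = (12.1765/200)/(9.01/100) = 0.0608825/0.0901 = 0.6757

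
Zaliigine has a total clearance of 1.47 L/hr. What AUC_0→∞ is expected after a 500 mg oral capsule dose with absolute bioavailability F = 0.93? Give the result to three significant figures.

AUC_0→∞ = F × Dose / CL
        = 0.93 × 500 / 1.47 = 316.327 mg/L·hr

AUC = 316 mg/L·hr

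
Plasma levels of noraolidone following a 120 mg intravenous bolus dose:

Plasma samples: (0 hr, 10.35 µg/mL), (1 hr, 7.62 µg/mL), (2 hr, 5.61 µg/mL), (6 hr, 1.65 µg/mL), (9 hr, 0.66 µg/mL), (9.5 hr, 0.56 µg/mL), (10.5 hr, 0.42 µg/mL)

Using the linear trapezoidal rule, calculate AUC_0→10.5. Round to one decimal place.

Trapezoidal AUC_0→10.5:
  [0→1]: (10.35+7.62)/2 × 1 = 8.985
  [1→2]: (7.62+5.61)/2 × 1 = 6.615
  [2→6]: (5.61+1.65)/2 × 4 = 14.52
  [6→9]: (1.65+0.66)/2 × 3 = 3.465
  [9→9.5]: (0.66+0.56)/2 × 0.5 = 0.305
  [9.5→10.5]: (0.56+0.42)/2 × 1 = 0.49
  Sum = 34.38 µg/mL·hr

AUC = 34.4 µg/mL·hr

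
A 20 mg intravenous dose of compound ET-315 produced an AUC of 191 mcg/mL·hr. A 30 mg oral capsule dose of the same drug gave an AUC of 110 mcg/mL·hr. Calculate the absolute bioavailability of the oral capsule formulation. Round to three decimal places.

F = (AUC_ev / D_ev) / (AUC_iv / D_iv)
  = (110/30) / (191/20)
  = 3.66667 / 9.55 = 0.3839

F = 0.384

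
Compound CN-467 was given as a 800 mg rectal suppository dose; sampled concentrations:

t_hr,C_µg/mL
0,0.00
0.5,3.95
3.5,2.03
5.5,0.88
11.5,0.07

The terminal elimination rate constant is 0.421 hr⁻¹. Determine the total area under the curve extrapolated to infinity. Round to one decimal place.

AUC = 15.9 µg/mL·hr

Trapezoidal AUC_0→11.5:
  [0→0.5]: (0.00+3.95)/2 × 0.5 = 0.9875
  [0.5→3.5]: (3.95+2.03)/2 × 3 = 8.97
  [3.5→5.5]: (2.03+0.88)/2 × 2 = 2.91
  [5.5→11.5]: (0.88+0.07)/2 × 6 = 2.85
  Sum = 15.7175 µg/mL·hr
Extrapolated tail: C_last / k_e = 0.07 / 0.421 = 0.166
AUC_0→∞ = 15.7175 + 0.166 = 15.8835 µg/mL·hr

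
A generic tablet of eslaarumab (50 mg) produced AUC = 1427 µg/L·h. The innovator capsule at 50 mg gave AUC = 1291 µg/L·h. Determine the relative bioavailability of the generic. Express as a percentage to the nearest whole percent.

F_rel = 111%

F_rel = (AUC_test/D_test) / (AUC_ref/D_ref)
      = (1427/50) / (1291/50)
      = 28.54 / 25.82 = 1.1053 = 110.53%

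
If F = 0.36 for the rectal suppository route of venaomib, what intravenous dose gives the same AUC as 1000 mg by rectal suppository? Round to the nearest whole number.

D_iv = 360 mg

Systemic exposure from an extravascular dose = F × D_ev, so the equivalent IV dose is F × D_ev.
D_iv = F × D_ev = 0.36 × 1000 = 360 mg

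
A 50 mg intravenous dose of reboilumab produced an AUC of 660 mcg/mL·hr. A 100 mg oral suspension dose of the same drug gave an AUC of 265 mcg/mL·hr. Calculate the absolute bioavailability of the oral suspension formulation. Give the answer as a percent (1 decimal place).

F = 20.1%

F = (AUC_ev / D_ev) / (AUC_iv / D_iv)
  = (265/100) / (660/50)
  = 2.65 / 13.2 = 0.2008
  = 20.08%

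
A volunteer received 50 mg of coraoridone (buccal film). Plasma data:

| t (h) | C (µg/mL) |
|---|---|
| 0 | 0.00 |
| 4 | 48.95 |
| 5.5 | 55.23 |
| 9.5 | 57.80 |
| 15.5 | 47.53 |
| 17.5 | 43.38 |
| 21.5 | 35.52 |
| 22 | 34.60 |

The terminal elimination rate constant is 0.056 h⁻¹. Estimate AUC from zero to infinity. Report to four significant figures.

Trapezoidal AUC_0→22:
  [0→4]: (0.00+48.95)/2 × 4 = 97.9
  [4→5.5]: (48.95+55.23)/2 × 1.5 = 78.135
  [5.5→9.5]: (55.23+57.80)/2 × 4 = 226.06
  [9.5→15.5]: (57.80+47.53)/2 × 6 = 315.99
  [15.5→17.5]: (47.53+43.38)/2 × 2 = 90.91
  [17.5→21.5]: (43.38+35.52)/2 × 4 = 157.8
  [21.5→22]: (35.52+34.60)/2 × 0.5 = 17.53
  Sum = 984.325 µg/mL·h
Extrapolated tail: C_last / k_e = 34.60 / 0.056 = 617.857
AUC_0→∞ = 984.325 + 617.857 = 1602.182 µg/mL·h

AUC = 1602 µg/mL·h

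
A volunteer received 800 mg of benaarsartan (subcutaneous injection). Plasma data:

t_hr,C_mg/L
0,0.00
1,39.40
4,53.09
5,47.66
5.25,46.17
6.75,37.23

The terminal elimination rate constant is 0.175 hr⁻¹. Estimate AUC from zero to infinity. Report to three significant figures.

AUC = 496 mg/L·hr

Trapezoidal AUC_0→6.75:
  [0→1]: (0.00+39.40)/2 × 1 = 19.7
  [1→4]: (39.40+53.09)/2 × 3 = 138.735
  [4→5]: (53.09+47.66)/2 × 1 = 50.375
  [5→5.25]: (47.66+46.17)/2 × 0.25 = 11.72875
  [5.25→6.75]: (46.17+37.23)/2 × 1.5 = 62.55
  Sum = 283.08875 mg/L·hr
Extrapolated tail: C_last / k_e = 37.23 / 0.175 = 212.743
AUC_0→∞ = 283.08875 + 212.743 = 495.83175 mg/L·hr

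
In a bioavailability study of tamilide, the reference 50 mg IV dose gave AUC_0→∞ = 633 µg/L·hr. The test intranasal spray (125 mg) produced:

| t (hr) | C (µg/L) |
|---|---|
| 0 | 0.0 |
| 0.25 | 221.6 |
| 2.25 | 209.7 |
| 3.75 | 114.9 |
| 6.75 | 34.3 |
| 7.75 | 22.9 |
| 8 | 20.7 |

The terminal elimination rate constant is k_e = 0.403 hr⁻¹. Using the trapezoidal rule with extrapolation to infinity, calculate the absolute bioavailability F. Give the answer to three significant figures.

F = 0.639

Trapezoidal AUC_0→8 (intranasal spray):
  [0→0.25]: (0.0+221.6)/2 × 0.25 = 27.7
  [0.25→2.25]: (221.6+209.7)/2 × 2 = 431.3
  [2.25→3.75]: (209.7+114.9)/2 × 1.5 = 243.45
  [3.75→6.75]: (114.9+34.3)/2 × 3 = 223.8
  [6.75→7.75]: (34.3+22.9)/2 × 1 = 28.6
  [7.75→8]: (22.9+20.7)/2 × 0.25 = 5.45
  Sum = 960.3 µg/L·hr
Tail: C_last/k_e = 20.7/0.403 = 51.365
AUC_0→∞ (intranasal spray) = 960.3 + 51.365 = 1011.665 µg/L·hr
F = (AUC_ev/D_ev)/(AUC_iv/D_iv) = (1011.665/125)/(633/50) = 8.09332/12.66 = 0.6393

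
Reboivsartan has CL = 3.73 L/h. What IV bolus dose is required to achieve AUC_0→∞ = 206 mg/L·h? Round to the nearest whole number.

Dose = 768 mg

Dose_iv = CL × AUC_0→∞
     = 3.73 × 206 = 768.38 mg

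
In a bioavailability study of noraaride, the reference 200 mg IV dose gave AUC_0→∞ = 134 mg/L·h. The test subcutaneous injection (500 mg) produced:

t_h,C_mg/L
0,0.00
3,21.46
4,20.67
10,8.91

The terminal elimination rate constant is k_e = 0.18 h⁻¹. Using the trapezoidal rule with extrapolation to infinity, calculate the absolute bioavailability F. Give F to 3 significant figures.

Trapezoidal AUC_0→10 (subcutaneous injection):
  [0→3]: (0.00+21.46)/2 × 3 = 32.19
  [3→4]: (21.46+20.67)/2 × 1 = 21.065
  [4→10]: (20.67+8.91)/2 × 6 = 88.74
  Sum = 141.995 mg/L·h
Tail: C_last/k_e = 8.91/0.18 = 49.500
AUC_0→∞ (subcutaneous injection) = 141.995 + 49.500 = 191.495 mg/L·h
F = (AUC_ev/D_ev)/(AUC_iv/D_iv) = (191.495/500)/(134/200) = 0.38299/0.67 = 0.5716

F = 0.572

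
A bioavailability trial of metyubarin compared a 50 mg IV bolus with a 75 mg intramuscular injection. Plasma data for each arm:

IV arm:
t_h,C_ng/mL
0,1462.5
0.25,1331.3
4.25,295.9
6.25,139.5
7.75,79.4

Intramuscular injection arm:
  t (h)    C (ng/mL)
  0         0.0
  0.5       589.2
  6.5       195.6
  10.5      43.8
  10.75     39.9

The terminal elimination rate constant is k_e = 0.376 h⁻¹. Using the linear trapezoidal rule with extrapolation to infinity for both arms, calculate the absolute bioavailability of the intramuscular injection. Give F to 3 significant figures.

Trapezoidal AUC_0→7.75 (IV):
  [0→0.25]: (1462.5+1331.3)/2 × 0.25 = 349.225
  [0.25→4.25]: (1331.3+295.9)/2 × 4 = 3254.4
  [4.25→6.25]: (295.9+139.5)/2 × 2 = 435.4
  [6.25→7.75]: (139.5+79.4)/2 × 1.5 = 164.175
  Sum = 4203.2 ng/mL·h
IV tail: 79.4/0.376 = 211.170; AUC_iv,0→∞ = 4203.2 + 211.170 = 4414.37 ng/mL·h
Trapezoidal AUC_0→10.75 (intramuscular injection):
  [0→0.5]: (0.0+589.2)/2 × 0.5 = 147.3
  [0.5→6.5]: (589.2+195.6)/2 × 6 = 2354.4
  [6.5→10.5]: (195.6+43.8)/2 × 4 = 478.8
  [10.5→10.75]: (43.8+39.9)/2 × 0.25 = 10.4625
  Sum = 2990.9625 ng/mL·h
intramuscular injection tail: 39.9/0.376 = 106.117; AUC_ev,0→∞ = 2990.9625 + 106.117 = 3097.0795 ng/mL·h
F = (AUC_ev/D_ev)/(AUC_iv/D_iv) = (3097.0795/75)/(4414.37/50) = 41.2944/88.2874 = 0.4677

F = 0.468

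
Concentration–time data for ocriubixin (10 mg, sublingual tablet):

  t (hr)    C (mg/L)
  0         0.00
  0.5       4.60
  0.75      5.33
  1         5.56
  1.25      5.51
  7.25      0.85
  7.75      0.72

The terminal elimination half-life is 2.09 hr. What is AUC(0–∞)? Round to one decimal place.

Trapezoidal AUC_0→7.75:
  [0→0.5]: (0.00+4.60)/2 × 0.5 = 1.15
  [0.5→0.75]: (4.60+5.33)/2 × 0.25 = 1.24125
  [0.75→1]: (5.33+5.56)/2 × 0.25 = 1.36125
  [1→1.25]: (5.56+5.51)/2 × 0.25 = 1.38375
  [1.25→7.25]: (5.51+0.85)/2 × 6 = 19.08
  [7.25→7.75]: (0.85+0.72)/2 × 0.5 = 0.3925
  Sum = 24.60875 mg/L·hr
k_e = ln2 / t½ = 0.693147 / 2.09 = 0.3316 hr^-1
Extrapolated tail: C_last / k_e = 0.72 / 0.3316 = 2.171
AUC_0→∞ = 24.60875 + 2.171 = 26.77975 mg/L·hr

AUC = 26.8 mg/L·hr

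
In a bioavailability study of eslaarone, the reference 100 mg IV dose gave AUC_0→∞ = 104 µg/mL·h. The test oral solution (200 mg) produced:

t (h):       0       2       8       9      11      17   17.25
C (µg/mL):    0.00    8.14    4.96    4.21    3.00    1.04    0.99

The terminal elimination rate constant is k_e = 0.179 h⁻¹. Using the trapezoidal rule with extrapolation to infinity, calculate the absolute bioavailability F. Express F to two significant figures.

F = 0.37

Trapezoidal AUC_0→17.25 (oral solution):
  [0→2]: (0.00+8.14)/2 × 2 = 8.14
  [2→8]: (8.14+4.96)/2 × 6 = 39.3
  [8→9]: (4.96+4.21)/2 × 1 = 4.585
  [9→11]: (4.21+3.00)/2 × 2 = 7.21
  [11→17]: (3.00+1.04)/2 × 6 = 12.12
  [17→17.25]: (1.04+0.99)/2 × 0.25 = 0.25375
  Sum = 71.60875 µg/mL·h
Tail: C_last/k_e = 0.99/0.179 = 5.531
AUC_0→∞ (oral solution) = 71.60875 + 5.531 = 77.13975 µg/mL·h
F = (AUC_ev/D_ev)/(AUC_iv/D_iv) = (77.13975/200)/(104/100) = 0.38569875/1.04 = 0.3709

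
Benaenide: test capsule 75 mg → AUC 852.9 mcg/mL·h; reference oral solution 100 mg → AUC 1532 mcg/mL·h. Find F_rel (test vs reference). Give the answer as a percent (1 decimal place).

F_rel = (AUC_test/D_test) / (AUC_ref/D_ref)
      = (852.9/75) / (1532/100)
      = 11.372 / 15.32 = 0.7423 = 74.23%

F_rel = 74.2%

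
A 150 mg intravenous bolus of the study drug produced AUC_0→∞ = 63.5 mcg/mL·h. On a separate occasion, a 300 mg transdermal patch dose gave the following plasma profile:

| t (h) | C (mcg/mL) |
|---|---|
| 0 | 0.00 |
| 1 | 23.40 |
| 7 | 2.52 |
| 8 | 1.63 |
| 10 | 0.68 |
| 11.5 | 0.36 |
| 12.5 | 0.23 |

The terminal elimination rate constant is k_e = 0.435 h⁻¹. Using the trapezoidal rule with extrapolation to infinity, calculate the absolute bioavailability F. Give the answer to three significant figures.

F = 0.752

Trapezoidal AUC_0→12.5 (transdermal patch):
  [0→1]: (0.00+23.40)/2 × 1 = 11.7
  [1→7]: (23.40+2.52)/2 × 6 = 77.76
  [7→8]: (2.52+1.63)/2 × 1 = 2.075
  [8→10]: (1.63+0.68)/2 × 2 = 2.31
  [10→11.5]: (0.68+0.36)/2 × 1.5 = 0.78
  [11.5→12.5]: (0.36+0.23)/2 × 1 = 0.295
  Sum = 94.92 mcg/mL·h
Tail: C_last/k_e = 0.23/0.435 = 0.529
AUC_0→∞ (transdermal patch) = 94.92 + 0.529 = 95.449 mcg/mL·h
F = (AUC_ev/D_ev)/(AUC_iv/D_iv) = (95.449/300)/(63.5/150) = 0.318163/0.423333 = 0.7516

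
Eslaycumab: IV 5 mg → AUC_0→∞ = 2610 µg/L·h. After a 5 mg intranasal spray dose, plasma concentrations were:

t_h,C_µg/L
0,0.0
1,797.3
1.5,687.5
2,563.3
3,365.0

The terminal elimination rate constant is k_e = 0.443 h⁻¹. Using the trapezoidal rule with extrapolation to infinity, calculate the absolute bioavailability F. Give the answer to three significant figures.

Trapezoidal AUC_0→3 (intranasal spray):
  [0→1]: (0.0+797.3)/2 × 1 = 398.65
  [1→1.5]: (797.3+687.5)/2 × 0.5 = 371.2
  [1.5→2]: (687.5+563.3)/2 × 0.5 = 312.7
  [2→3]: (563.3+365.0)/2 × 1 = 464.15
  Sum = 1546.7 µg/L·h
Tail: C_last/k_e = 365.0/0.443 = 823.928
AUC_0→∞ (intranasal spray) = 1546.7 + 823.928 = 2370.628 µg/L·h
F = (AUC_ev/D_ev)/(AUC_iv/D_iv) = (2370.628/5)/(2610/5) = 474.1256/522 = 0.9083

F = 0.908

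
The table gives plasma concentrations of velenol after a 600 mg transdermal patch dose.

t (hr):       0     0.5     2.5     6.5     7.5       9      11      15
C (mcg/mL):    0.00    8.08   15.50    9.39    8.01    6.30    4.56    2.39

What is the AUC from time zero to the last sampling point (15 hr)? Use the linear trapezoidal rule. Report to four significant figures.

AUC = 119.6 mcg/mL·hr

Trapezoidal AUC_0→15:
  [0→0.5]: (0.00+8.08)/2 × 0.5 = 2.02
  [0.5→2.5]: (8.08+15.50)/2 × 2 = 23.58
  [2.5→6.5]: (15.50+9.39)/2 × 4 = 49.78
  [6.5→7.5]: (9.39+8.01)/2 × 1 = 8.7
  [7.5→9]: (8.01+6.30)/2 × 1.5 = 10.7325
  [9→11]: (6.30+4.56)/2 × 2 = 10.86
  [11→15]: (4.56+2.39)/2 × 4 = 13.9
  Sum = 119.5725 mcg/mL·hr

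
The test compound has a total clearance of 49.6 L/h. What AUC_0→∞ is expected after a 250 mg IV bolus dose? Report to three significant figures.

AUC_0→∞ = Dose_iv / CL
        = 250 / 49.6 = 5.04032 mg/L·h

AUC = 5.04 mg/L·h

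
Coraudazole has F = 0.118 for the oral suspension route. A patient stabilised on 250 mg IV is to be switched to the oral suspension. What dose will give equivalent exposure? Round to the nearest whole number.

D_oral = 2119 mg

For equal systemic exposure: F × D_ev = D_iv
D_ev = D_iv / F = 250 / 0.118 = 2118.64 mg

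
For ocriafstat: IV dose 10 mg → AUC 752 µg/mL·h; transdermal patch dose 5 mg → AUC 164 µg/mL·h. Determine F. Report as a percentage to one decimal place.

F = 43.6%

F = (AUC_ev / D_ev) / (AUC_iv / D_iv)
  = (164/5) / (752/10)
  = 32.8 / 75.2 = 0.4362
  = 43.62%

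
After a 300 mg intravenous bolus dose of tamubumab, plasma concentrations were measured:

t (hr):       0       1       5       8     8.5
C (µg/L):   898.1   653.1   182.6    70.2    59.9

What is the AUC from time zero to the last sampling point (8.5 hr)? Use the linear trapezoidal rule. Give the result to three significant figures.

Trapezoidal AUC_0→8.5:
  [0→1]: (898.1+653.1)/2 × 1 = 775.6
  [1→5]: (653.1+182.6)/2 × 4 = 1671.4
  [5→8]: (182.6+70.2)/2 × 3 = 379.2
  [8→8.5]: (70.2+59.9)/2 × 0.5 = 32.525
  Sum = 2858.725 µg/L·hr

AUC = 2860 µg/L·hr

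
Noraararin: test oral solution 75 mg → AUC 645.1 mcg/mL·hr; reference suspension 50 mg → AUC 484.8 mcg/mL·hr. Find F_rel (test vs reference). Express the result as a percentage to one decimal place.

F_rel = (AUC_test/D_test) / (AUC_ref/D_ref)
      = (645.1/75) / (484.8/50)
      = 8.60133 / 9.696 = 0.8871 = 88.71%

F_rel = 88.7%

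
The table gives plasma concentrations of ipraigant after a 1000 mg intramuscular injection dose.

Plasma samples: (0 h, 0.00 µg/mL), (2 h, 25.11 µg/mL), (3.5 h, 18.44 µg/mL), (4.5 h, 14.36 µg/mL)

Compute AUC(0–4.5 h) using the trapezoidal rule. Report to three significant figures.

Trapezoidal AUC_0→4.5:
  [0→2]: (0.00+25.11)/2 × 2 = 25.11
  [2→3.5]: (25.11+18.44)/2 × 1.5 = 32.6625
  [3.5→4.5]: (18.44+14.36)/2 × 1 = 16.4
  Sum = 74.1725 µg/mL·h

AUC = 74.2 µg/mL·h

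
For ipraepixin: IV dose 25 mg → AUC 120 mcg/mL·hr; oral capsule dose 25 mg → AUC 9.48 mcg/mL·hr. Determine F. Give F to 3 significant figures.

F = (AUC_ev / D_ev) / (AUC_iv / D_iv)
  = (9.48/25) / (120/25)
  = 0.3792 / 4.8 = 0.0790

F = 0.0790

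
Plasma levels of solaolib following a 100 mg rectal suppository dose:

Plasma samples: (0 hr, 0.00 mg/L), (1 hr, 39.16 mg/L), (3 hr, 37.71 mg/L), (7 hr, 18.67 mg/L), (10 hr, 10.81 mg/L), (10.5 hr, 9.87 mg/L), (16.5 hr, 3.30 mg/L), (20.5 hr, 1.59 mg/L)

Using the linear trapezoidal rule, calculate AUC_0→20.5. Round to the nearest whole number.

AUC = 308 mg/L·hr

Trapezoidal AUC_0→20.5:
  [0→1]: (0.00+39.16)/2 × 1 = 19.58
  [1→3]: (39.16+37.71)/2 × 2 = 76.87
  [3→7]: (37.71+18.67)/2 × 4 = 112.76
  [7→10]: (18.67+10.81)/2 × 3 = 44.22
  [10→10.5]: (10.81+9.87)/2 × 0.5 = 5.17
  [10.5→16.5]: (9.87+3.30)/2 × 6 = 39.51
  [16.5→20.5]: (3.30+1.59)/2 × 4 = 9.78
  Sum = 307.89 mg/L·hr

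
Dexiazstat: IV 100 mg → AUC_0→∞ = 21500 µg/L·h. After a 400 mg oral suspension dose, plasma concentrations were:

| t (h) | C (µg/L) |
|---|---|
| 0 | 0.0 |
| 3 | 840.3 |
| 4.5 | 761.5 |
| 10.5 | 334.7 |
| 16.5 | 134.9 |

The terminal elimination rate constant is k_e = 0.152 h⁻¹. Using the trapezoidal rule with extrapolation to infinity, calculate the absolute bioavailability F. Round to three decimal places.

F = 0.094

Trapezoidal AUC_0→16.5 (oral suspension):
  [0→3]: (0.0+840.3)/2 × 3 = 1260.45
  [3→4.5]: (840.3+761.5)/2 × 1.5 = 1201.35
  [4.5→10.5]: (761.5+334.7)/2 × 6 = 3288.6
  [10.5→16.5]: (334.7+134.9)/2 × 6 = 1408.8
  Sum = 7159.2 µg/L·h
Tail: C_last/k_e = 134.9/0.152 = 887.500
AUC_0→∞ (oral suspension) = 7159.2 + 887.500 = 8046.7 µg/L·h
F = (AUC_ev/D_ev)/(AUC_iv/D_iv) = (8046.7/400)/(21500/100) = 20.11675/215 = 0.0936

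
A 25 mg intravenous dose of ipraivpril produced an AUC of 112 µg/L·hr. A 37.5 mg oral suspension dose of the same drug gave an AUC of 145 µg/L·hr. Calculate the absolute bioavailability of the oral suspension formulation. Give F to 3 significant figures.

F = (AUC_ev / D_ev) / (AUC_iv / D_iv)
  = (145/37.5) / (112/25)
  = 3.86667 / 4.48 = 0.8631

F = 0.863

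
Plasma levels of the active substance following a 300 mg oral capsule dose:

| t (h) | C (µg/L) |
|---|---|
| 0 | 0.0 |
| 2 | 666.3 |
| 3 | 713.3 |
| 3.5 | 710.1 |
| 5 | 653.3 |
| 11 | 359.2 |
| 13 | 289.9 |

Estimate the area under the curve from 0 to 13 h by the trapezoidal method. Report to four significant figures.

Trapezoidal AUC_0→13:
  [0→2]: (0.0+666.3)/2 × 2 = 666.3
  [2→3]: (666.3+713.3)/2 × 1 = 689.8
  [3→3.5]: (713.3+710.1)/2 × 0.5 = 355.85
  [3.5→5]: (710.1+653.3)/2 × 1.5 = 1022.55
  [5→11]: (653.3+359.2)/2 × 6 = 3037.5
  [11→13]: (359.2+289.9)/2 × 2 = 649.1
  Sum = 6421.1 µg/L·h

AUC = 6421 µg/L·h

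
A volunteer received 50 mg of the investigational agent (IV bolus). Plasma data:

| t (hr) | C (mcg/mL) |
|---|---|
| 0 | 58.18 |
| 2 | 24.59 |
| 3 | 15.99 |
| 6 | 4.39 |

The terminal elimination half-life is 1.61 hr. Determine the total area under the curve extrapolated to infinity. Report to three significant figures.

Trapezoidal AUC_0→6:
  [0→2]: (58.18+24.59)/2 × 2 = 82.77
  [2→3]: (24.59+15.99)/2 × 1 = 20.29
  [3→6]: (15.99+4.39)/2 × 3 = 30.57
  Sum = 133.63 mcg/mL·hr
k_e = ln2 / t½ = 0.693147 / 1.61 = 0.4305 hr^-1
Extrapolated tail: C_last / k_e = 4.39 / 0.4305 = 10.197
AUC_0→∞ = 133.63 + 10.197 = 143.827 mcg/mL·hr

AUC = 144 mcg/mL·hr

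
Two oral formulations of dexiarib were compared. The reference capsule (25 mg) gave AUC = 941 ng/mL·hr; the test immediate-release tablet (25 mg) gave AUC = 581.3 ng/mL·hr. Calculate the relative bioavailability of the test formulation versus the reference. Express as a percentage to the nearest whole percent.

F_rel = (AUC_test/D_test) / (AUC_ref/D_ref)
      = (581.3/25) / (941/25)
      = 23.252 / 37.64 = 0.6177 = 61.77%

F_rel = 62%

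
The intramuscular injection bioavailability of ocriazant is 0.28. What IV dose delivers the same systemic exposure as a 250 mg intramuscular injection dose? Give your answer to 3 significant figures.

D_iv = 70.0 mg

Systemic exposure from an extravascular dose = F × D_ev, so the equivalent IV dose is F × D_ev.
D_iv = F × D_ev = 0.28 × 250 = 70 mg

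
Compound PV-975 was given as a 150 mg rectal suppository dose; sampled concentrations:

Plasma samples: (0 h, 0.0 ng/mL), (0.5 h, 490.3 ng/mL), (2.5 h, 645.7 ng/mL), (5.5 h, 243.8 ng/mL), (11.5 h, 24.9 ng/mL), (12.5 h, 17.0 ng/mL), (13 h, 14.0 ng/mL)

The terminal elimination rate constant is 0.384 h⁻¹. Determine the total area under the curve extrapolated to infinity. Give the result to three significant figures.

Trapezoidal AUC_0→13:
  [0→0.5]: (0.0+490.3)/2 × 0.5 = 122.575
  [0.5→2.5]: (490.3+645.7)/2 × 2 = 1136.0
  [2.5→5.5]: (645.7+243.8)/2 × 3 = 1334.25
  [5.5→11.5]: (243.8+24.9)/2 × 6 = 806.1
  [11.5→12.5]: (24.9+17.0)/2 × 1 = 20.95
  [12.5→13]: (17.0+14.0)/2 × 0.5 = 7.75
  Sum = 3427.625 ng/mL·h
Extrapolated tail: C_last / k_e = 14.0 / 0.384 = 36.458
AUC_0→∞ = 3427.625 + 36.458 = 3464.083 ng/mL·h

AUC = 3460 ng/mL·h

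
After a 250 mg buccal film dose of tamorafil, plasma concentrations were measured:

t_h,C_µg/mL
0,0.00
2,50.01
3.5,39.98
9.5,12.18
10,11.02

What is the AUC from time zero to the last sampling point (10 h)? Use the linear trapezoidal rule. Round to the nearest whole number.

AUC = 280 µg/mL·h

Trapezoidal AUC_0→10:
  [0→2]: (0.00+50.01)/2 × 2 = 50.01
  [2→3.5]: (50.01+39.98)/2 × 1.5 = 67.4925
  [3.5→9.5]: (39.98+12.18)/2 × 6 = 156.48
  [9.5→10]: (12.18+11.02)/2 × 0.5 = 5.8
  Sum = 279.7825 µg/mL·h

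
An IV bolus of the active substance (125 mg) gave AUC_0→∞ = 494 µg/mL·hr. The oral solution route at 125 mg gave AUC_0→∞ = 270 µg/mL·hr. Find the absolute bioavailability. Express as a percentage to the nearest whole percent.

F = 55%

F = (AUC_ev / D_ev) / (AUC_iv / D_iv)
  = (270/125) / (494/125)
  = 2.16 / 3.952 = 0.5466
  = 54.66%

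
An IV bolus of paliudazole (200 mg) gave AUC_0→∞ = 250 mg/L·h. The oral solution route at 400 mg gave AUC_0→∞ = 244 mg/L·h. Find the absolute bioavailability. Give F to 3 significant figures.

F = 0.488

F = (AUC_ev / D_ev) / (AUC_iv / D_iv)
  = (244/400) / (250/200)
  = 0.61 / 1.25 = 0.4880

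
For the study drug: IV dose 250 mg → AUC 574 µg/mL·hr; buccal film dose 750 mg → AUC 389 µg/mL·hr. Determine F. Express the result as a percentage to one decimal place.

F = (AUC_ev / D_ev) / (AUC_iv / D_iv)
  = (389/750) / (574/250)
  = 0.518667 / 2.296 = 0.2259
  = 22.59%

F = 22.6%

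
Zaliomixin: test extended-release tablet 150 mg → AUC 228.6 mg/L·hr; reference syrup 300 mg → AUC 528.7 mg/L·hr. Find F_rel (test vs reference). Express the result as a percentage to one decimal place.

F_rel = (AUC_test/D_test) / (AUC_ref/D_ref)
      = (228.6/150) / (528.7/300)
      = 1.524 / 1.76233 = 0.8648 = 86.48%

F_rel = 86.5%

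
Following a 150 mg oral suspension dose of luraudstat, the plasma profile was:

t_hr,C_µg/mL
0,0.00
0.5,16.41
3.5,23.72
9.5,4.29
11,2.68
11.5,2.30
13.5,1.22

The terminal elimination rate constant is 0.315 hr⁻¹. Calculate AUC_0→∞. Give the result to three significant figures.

AUC = 162 µg/mL·hr

Trapezoidal AUC_0→13.5:
  [0→0.5]: (0.00+16.41)/2 × 0.5 = 4.1025
  [0.5→3.5]: (16.41+23.72)/2 × 3 = 60.195
  [3.5→9.5]: (23.72+4.29)/2 × 6 = 84.03
  [9.5→11]: (4.29+2.68)/2 × 1.5 = 5.2275
  [11→11.5]: (2.68+2.30)/2 × 0.5 = 1.245
  [11.5→13.5]: (2.30+1.22)/2 × 2 = 3.52
  Sum = 158.32 µg/mL·hr
Extrapolated tail: C_last / k_e = 1.22 / 0.315 = 3.873
AUC_0→∞ = 158.32 + 3.873 = 162.193 µg/mL·hr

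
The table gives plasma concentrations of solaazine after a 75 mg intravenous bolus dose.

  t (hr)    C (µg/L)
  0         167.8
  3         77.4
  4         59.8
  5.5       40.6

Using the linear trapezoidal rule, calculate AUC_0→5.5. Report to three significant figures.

Trapezoidal AUC_0→5.5:
  [0→3]: (167.8+77.4)/2 × 3 = 367.8
  [3→4]: (77.4+59.8)/2 × 1 = 68.6
  [4→5.5]: (59.8+40.6)/2 × 1.5 = 75.3
  Sum = 511.7 µg/L·hr

AUC = 512 µg/L·hr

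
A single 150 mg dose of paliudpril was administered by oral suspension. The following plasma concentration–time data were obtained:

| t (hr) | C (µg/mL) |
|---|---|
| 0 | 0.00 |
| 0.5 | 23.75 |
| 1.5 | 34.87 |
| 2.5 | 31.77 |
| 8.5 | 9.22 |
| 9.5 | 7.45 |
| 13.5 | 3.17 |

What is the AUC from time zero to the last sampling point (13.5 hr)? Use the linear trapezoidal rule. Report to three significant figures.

Trapezoidal AUC_0→13.5:
  [0→0.5]: (0.00+23.75)/2 × 0.5 = 5.9375
  [0.5→1.5]: (23.75+34.87)/2 × 1 = 29.31
  [1.5→2.5]: (34.87+31.77)/2 × 1 = 33.32
  [2.5→8.5]: (31.77+9.22)/2 × 6 = 122.97
  [8.5→9.5]: (9.22+7.45)/2 × 1 = 8.335
  [9.5→13.5]: (7.45+3.17)/2 × 4 = 21.24
  Sum = 221.1125 µg/mL·hr

AUC = 221 µg/mL·hr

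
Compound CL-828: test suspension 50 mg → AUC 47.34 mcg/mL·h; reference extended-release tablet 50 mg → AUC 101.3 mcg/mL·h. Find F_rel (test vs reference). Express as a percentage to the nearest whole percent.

F_rel = (AUC_test/D_test) / (AUC_ref/D_ref)
      = (47.34/50) / (101.3/50)
      = 0.9468 / 2.026 = 0.4673 = 46.73%

F_rel = 47%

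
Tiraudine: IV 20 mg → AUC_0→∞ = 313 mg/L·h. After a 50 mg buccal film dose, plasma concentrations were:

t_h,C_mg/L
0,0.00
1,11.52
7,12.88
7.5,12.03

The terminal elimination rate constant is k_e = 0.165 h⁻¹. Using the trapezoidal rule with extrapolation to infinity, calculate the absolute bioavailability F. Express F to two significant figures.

F = 0.20

Trapezoidal AUC_0→7.5 (buccal film):
  [0→1]: (0.00+11.52)/2 × 1 = 5.76
  [1→7]: (11.52+12.88)/2 × 6 = 73.2
  [7→7.5]: (12.88+12.03)/2 × 0.5 = 6.2275
  Sum = 85.1875 mg/L·h
Tail: C_last/k_e = 12.03/0.165 = 72.909
AUC_0→∞ (buccal film) = 85.1875 + 72.909 = 158.0965 mg/L·h
F = (AUC_ev/D_ev)/(AUC_iv/D_iv) = (158.0965/50)/(313/20) = 3.16193/15.65 = 0.2020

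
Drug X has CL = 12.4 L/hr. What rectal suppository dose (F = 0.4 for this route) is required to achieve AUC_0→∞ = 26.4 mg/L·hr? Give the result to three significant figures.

Dose = CL × AUC_0→∞ / F
     = 12.4 × 26.4 / 0.4 = 818.4 mg

Dose = 818 mg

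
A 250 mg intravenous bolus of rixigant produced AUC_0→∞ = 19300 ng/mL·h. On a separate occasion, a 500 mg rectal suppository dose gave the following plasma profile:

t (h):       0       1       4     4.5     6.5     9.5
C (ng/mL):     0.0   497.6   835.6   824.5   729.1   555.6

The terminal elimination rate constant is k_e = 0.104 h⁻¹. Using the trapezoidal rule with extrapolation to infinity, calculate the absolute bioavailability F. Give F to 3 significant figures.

Trapezoidal AUC_0→9.5 (rectal suppository):
  [0→1]: (0.0+497.6)/2 × 1 = 248.8
  [1→4]: (497.6+835.6)/2 × 3 = 1999.8
  [4→4.5]: (835.6+824.5)/2 × 0.5 = 415.025
  [4.5→6.5]: (824.5+729.1)/2 × 2 = 1553.6
  [6.5→9.5]: (729.1+555.6)/2 × 3 = 1927.05
  Sum = 6144.275 ng/mL·h
Tail: C_last/k_e = 555.6/0.104 = 5342.308
AUC_0→∞ (rectal suppository) = 6144.275 + 5342.308 = 11486.583 ng/mL·h
F = (AUC_ev/D_ev)/(AUC_iv/D_iv) = (11486.583/500)/(19300/250) = 22.973166/77.2 = 0.2976

F = 0.298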